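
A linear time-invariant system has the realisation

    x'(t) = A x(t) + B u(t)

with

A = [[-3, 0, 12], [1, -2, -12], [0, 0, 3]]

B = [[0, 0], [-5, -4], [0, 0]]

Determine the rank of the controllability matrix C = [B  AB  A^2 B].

1

AB = [[0, 0], [10, 8], [0, 0]]
A^2B = [[0, 0], [-20, -16], [0, 0]]
Controllability matrix C = [B  AB  A^2B] = [[0, 0, 0, 0, 0, 0], [-5, -4, 10, 8, -20, -16], [0, 0, 0, 0, 0, 0]]
Every column of C is a scalar multiple of column 1 = [0, -5, 0] (multipliers 1, 4/5, -2, -8/5, 4, 16/5), so the columns span a one-dimensional space.
C ≠ 0, hence rank(C) = 1.
rank(C) = 1 < n = 3, so the pair (A, B) is not completely controllable.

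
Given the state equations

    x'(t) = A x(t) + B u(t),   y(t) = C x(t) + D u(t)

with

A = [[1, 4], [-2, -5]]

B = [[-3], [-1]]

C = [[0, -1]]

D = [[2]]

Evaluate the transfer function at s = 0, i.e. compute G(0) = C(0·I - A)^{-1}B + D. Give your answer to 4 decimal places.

-0.3333

G(0) = C(-A)^{-1}B + D = -C A^{-1} B + D.
det A = 3, so A^{-1} = (1/3)·adj(A) = [[-5/3, -4/3], [2/3, 1/3]]
A^{-1} B = [19/3, -7/3]^T
C A^{-1} B = 7/3
G(0) = D - C A^{-1} B = 2 - (7/3) = -1/3 ≈ -0.3333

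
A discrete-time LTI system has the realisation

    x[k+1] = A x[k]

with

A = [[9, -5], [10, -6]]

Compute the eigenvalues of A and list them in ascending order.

-1, 4

det(zI - A) = z^2 - (tr A)z + det A, with tr A = 9 + (-6) = 3 and det A = 9·(-6) - (-5)·10 = -54 - (-50) = -4.
So p(z) = det(zI - A) = z^2 - 3z - 4.
Factor z^2 - 3z - 4: two numbers with sum 3 and product -4 are 4 and -1, so z^2 - 3z - 4 = (z - 4)(z + 1).
Hence p(z) = (z - 4) (z + 1), with roots -1, 4.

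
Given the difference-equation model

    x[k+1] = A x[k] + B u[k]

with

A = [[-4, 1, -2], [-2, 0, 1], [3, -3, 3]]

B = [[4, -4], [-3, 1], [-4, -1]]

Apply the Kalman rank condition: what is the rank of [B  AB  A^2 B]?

AB = [[-11, 19], [-12, 7], [9, -18]]
A^2B = [[14, -33], [31, -56], [30, -18]]
Controllability matrix C = [B  AB  A^2B] = [[4, -4, -11, 19, 14, -33], [-3, 1, -12, 7, 31, -56], [-4, -1, 9, -18, 30, -18]]
Take the 3×3 submatrix of C formed by columns 1, 2, 3: [[4, -4, -11], [-3, 1, -12], [-4, -1, 9]]. Its determinant is 4·(1·9 - (-12)·(-1)) - (-4)·((-3)·9 - (-12)·(-4)) + (-11)·((-3)·(-1) - 1·(-4)) = 4·(-3) - (-4)·(-75) + (-11)·7 = -389 ≠ 0.
So rank(C) ≥ 3; since C has 3 rows, rank(C) = 3.
rank(C) = 3 = n, so the pair (A, B) is completely controllable.

3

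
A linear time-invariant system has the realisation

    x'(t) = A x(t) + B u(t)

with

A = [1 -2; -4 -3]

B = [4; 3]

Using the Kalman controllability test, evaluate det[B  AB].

AB = [[-2], [-25]]
Controllability matrix C = [B  AB] = [[4, -2], [3, -25]]
det(C) = 4·(-25) - (-2)·3 = -100 - (-6) = -94
Since det(C) ≠ 0, rank(C) = 2 and the system is completely controllable.

-94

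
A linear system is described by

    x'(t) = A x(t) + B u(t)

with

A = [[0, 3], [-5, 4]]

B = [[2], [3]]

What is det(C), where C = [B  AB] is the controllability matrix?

AB = [[9], [2]]
Controllability matrix C = [B  AB] = [[2, 9], [3, 2]]
det(C) = 2·2 - 9·3 = 4 - 27 = -23
Since det(C) ≠ 0, rank(C) = 2 and the system is completely controllable.

-23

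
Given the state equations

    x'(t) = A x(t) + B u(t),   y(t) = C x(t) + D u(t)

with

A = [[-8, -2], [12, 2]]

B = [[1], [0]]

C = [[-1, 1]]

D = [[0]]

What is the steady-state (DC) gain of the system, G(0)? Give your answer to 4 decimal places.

1.7500

G(0) = C(-A)^{-1}B + D = -C A^{-1} B + D.
det A = 8, so A^{-1} = (1/8)·adj(A) = [[1/4, 1/4], [-3/2, -1]]
A^{-1} B = [1/4, -3/2]^T
C A^{-1} B = -7/4
G(0) = D - C A^{-1} B = 0 - (-7/4) = 7/4 ≈ 1.7500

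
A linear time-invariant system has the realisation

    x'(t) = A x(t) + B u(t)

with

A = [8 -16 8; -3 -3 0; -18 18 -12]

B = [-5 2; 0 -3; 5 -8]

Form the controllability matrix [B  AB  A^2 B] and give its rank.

AB = [[0, 0], [15, 3], [30, 6]]
A^2B = [[0, 0], [-45, -9], [-90, -18]]
Controllability matrix C = [B  AB  A^2B] = [[-5, 2, 0, 0, 0, 0], [0, -3, 15, 3, -45, -9], [5, -8, 30, 6, -90, -18]]
The rows r1, r2, r3 of C are linearly dependent: r1 - 2·r2 + r3 = 0 (check each entry), so rank(C) ≤ 2.
The 2×2 minor from rows 1, 2, columns 1, 2 is (-5)·(-3) - 2·0 = 15 - 0 = 15 ≠ 0, so rank(C) = 2.
rank(C) = 2 < n = 3, so the pair (A, B) is not completely controllable.

2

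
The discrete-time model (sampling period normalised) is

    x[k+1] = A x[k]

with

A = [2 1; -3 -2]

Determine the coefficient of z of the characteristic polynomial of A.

For a 2×2 matrix, det(zI - A) = z^2 - (tr A)z + det A.
tr A = 0, det A = -1.
So p(z) = z^2 - 1.
The coefficient of z is 0.

0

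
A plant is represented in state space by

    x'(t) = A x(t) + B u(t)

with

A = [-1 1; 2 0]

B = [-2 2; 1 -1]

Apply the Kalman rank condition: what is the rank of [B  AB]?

2

AB = [[3, -3], [-4, 4]]
Controllability matrix C = [B  AB] = [[-2, 2, 3, -3], [1, -1, -4, 4]]
Take the 2×2 submatrix of C formed by columns 1, 3: [[-2, 3], [1, -4]]. Its determinant is (-2)·(-4) - 3·1 = 8 - 3 = 5 ≠ 0.
So rank(C) ≥ 2; since C has 2 rows, rank(C) = 2.
rank(C) = 2 = n, so the pair (A, B) is completely controllable.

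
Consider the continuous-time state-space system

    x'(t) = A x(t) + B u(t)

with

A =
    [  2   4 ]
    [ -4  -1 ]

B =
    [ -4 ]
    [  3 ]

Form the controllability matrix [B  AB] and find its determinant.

-64

AB = [[4], [13]]
Controllability matrix C = [B  AB] = [[-4, 4], [3, 13]]
det(C) = (-4)·13 - 4·3 = -52 - 12 = -64
Since det(C) ≠ 0, rank(C) = 2 and the system is completely controllable.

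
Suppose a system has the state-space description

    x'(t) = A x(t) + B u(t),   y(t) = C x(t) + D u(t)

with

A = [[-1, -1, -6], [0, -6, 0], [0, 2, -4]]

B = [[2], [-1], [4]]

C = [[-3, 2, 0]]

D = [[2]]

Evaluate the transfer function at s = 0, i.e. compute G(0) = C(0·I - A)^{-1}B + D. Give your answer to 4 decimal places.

11.6667

G(0) = C(-A)^{-1}B + D = -C A^{-1} B + D.
det A = -24, so A^{-1} = (1/-24)·adj(A) = [[-1, 2/3, 3/2], [0, -1/6, 0], [0, -1/12, -1/4]]
A^{-1} B = [10/3, 1/6, -11/12]^T
C A^{-1} B = -29/3
G(0) = D - C A^{-1} B = 2 - (-29/3) = 35/3 ≈ 11.6667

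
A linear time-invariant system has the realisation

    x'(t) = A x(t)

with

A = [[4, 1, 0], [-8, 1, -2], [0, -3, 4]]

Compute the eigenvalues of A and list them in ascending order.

det(sI - A) = s^3 - (tr A)s^2 + (M11 + M22 + M33)s - det A, where Mii is the 2×2 principal minor of A obtained by deleting row i and column i.
tr A = 4 + 1 + 4 = 9; M11 = 1·4 - (-2)·(-3) = 4 - 6 = -2; M22 = 4·4 - 0·0 = 16 - 0 = 16; M33 = 4·1 - 1·(-8) = 4 - (-8) = 12; sum of minors = 26.
det A = 4·(1·4 - (-2)·(-3)) - 1·((-8)·4 - (-2)·0) + 0·((-8)·(-3) - 1·0) = 4·(-2) - 1·(-32) + 0·24 = 24.
So p(s) = det(sI - A) = s^3 - 9s^2 + 26s - 24.
Rational-root test: any integer root divides -24. Testing small divisors, s = 2 works: p(2) = 8 + (-36) + 52 + (-24) = 0, so (s - 2) is a factor.
Dividing, p(s) = (s - 2)(s^2 - 7s + 12).
Factor s^2 - 7s + 12: two numbers with sum 7 and product 12 are 4 and 3, so s^2 - 7s + 12 = (s - 4)(s - 3).
Hence p(s) = (s - 4) (s - 3) (s - 2), with roots 2, 3, 4.
At least one eigenvalue has non-negative real part, so the system is not asymptotically stable.

2, 3, 4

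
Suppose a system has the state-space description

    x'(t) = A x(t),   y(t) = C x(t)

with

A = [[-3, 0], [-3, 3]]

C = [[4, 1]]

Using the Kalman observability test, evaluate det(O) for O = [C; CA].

CA = [[-15, 3]]
Observability matrix O = [C; CA] = [[4, 1], [-15, 3]]
det(O) = 4·3 - 1·(-15) = 12 - (-15) = 27
Since det(O) ≠ 0, rank(O) = 2 and the system is completely observable.

27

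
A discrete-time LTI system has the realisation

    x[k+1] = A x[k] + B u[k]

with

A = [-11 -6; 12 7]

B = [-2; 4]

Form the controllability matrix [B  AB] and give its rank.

1

AB = [[-2], [4]]
Controllability matrix C = [B  AB] = [[-2, -2], [4, 4]]
Every column of C is a scalar multiple of column 1 = [-2, 4] (multipliers 1, 1), so the columns span a one-dimensional space.
C ≠ 0, hence rank(C) = 1.
rank(C) = 1 < n = 2, so the pair (A, B) is not completely controllable.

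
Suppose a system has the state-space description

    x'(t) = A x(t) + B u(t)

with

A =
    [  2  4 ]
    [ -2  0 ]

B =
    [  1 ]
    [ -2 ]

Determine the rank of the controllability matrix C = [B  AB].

AB = [[-6], [-2]]
Controllability matrix C = [B  AB] = [[1, -6], [-2, -2]]
det(C) = 1·(-2) - (-6)·(-2) = -2 - 12 = -14 ≠ 0, so rank(C) = 2.
rank(C) = 2 = n, so the pair (A, B) is completely controllable.

2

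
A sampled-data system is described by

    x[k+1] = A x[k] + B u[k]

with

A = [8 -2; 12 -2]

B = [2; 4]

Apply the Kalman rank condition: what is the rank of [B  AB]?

1

AB = [[8], [16]]
Controllability matrix C = [B  AB] = [[2, 8], [4, 16]]
Every column of C is a scalar multiple of column 1 = [2, 4] (multipliers 1, 4), so the columns span a one-dimensional space.
C ≠ 0, hence rank(C) = 1.
rank(C) = 1 < n = 2, so the pair (A, B) is not completely controllable.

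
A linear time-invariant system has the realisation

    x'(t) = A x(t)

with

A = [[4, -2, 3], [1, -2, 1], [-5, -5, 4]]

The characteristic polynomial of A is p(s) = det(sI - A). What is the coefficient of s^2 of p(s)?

Expand det(sI - A) for the 3×3 matrix.
p(s) = s^3 - 6s^2 + 22s + 39.
(Check: constant term = det(-A) = (-1)^3 det A = 39; coefficient of s^2 = -tr A = -6.)
The coefficient of s^2 is -6.

-6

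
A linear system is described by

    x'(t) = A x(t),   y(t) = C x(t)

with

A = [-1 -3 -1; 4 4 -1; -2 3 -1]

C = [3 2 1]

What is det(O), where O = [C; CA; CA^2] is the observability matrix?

-637

CA = [[3, 2, -6]]
CA^2 = [[17, -19, 1]]
Observability matrix O = [C; CA; CA^2] = [[3, 2, 1], [3, 2, -6], [17, -19, 1]]
Expanding along the first row, det(O) = 3·(2·1 - (-6)·(-19)) - 2·(3·1 - (-6)·17) + 1·(3·(-19) - 2·17) = 3·(-112) - 2·105 + 1·(-91) = -637
Since det(O) ≠ 0, rank(O) = 3 and the system is completely observable.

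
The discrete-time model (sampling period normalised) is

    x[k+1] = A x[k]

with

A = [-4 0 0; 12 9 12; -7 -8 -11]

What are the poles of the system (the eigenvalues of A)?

-4, -3, 1

det(zI - A) = z^3 - (tr A)z^2 + (M11 + M22 + M33)z - det A, where Mii is the 2×2 principal minor of A obtained by deleting row i and column i.
tr A = (-4) + 9 + (-11) = -6; M11 = 9·(-11) - 12·(-8) = -99 - (-96) = -3; M22 = (-4)·(-11) - 0·(-7) = 44 - 0 = 44; M33 = (-4)·9 - 0·12 = -36 - 0 = -36; sum of minors = 5.
det A = (-4)·(9·(-11) - 12·(-8)) - 0·(12·(-11) - 12·(-7)) + 0·(12·(-8) - 9·(-7)) = (-4)·(-3) - 0·(-48) + 0·(-33) = 12.
So p(z) = det(zI - A) = z^3 + 6z^2 + 5z - 12.
Rational-root test: any integer root divides -12. Testing small divisors, z = 1 works: p(1) = 1 + 6 + 5 + (-12) = 0, so (z - 1) is a factor.
Dividing, p(z) = (z - 1)(z^2 + 7z + 12).
Factor z^2 + 7z + 12: two numbers with sum -7 and product 12 are -3 and -4, so z^2 + 7z + 12 = (z + 3)(z + 4).
Hence p(z) = (z - 1) (z + 3) (z + 4), with roots -4, -3, 1.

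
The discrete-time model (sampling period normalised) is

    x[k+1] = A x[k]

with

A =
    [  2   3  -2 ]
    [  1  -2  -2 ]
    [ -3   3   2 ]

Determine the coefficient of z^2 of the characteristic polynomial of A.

-2

Expand det(zI - A) for the 3×3 matrix.
p(z) = z^3 - 2z^2 - 7z - 22.
(Check: constant term = det(-A) = (-1)^3 det A = -22; coefficient of z^2 = -tr A = -2.)
The coefficient of z^2 is -2.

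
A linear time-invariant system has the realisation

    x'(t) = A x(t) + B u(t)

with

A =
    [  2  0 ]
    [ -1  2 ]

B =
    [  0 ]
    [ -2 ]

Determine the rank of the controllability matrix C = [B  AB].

AB = [[0], [-4]]
Controllability matrix C = [B  AB] = [[0, 0], [-2, -4]]
Every column of C is a scalar multiple of column 1 = [0, -2] (multipliers 1, 2), so the columns span a one-dimensional space.
C ≠ 0, hence rank(C) = 1.
rank(C) = 1 < n = 2, so the pair (A, B) is not completely controllable.

1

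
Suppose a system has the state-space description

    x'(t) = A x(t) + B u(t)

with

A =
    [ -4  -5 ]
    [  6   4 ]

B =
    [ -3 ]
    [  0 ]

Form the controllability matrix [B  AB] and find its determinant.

54

AB = [[12], [-18]]
Controllability matrix C = [B  AB] = [[-3, 12], [0, -18]]
det(C) = (-3)·(-18) - 12·0 = 54 - 0 = 54
Since det(C) ≠ 0, rank(C) = 2 and the system is completely controllable.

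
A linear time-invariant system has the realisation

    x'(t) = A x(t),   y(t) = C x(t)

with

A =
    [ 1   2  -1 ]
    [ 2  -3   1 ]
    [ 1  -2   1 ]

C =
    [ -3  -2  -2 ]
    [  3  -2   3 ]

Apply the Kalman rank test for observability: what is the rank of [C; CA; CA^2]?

3

CA = [[-9, 4, -1], [2, 6, -2]]
CA^2 = [[-2, -28, 12], [12, -10, 2]]
Observability matrix O = [C; CA; CA^2] = [[-3, -2, -2], [3, -2, 3], [-9, 4, -1], [2, 6, -2], [-2, -28, 12], [12, -10, 2]]
Take the 3×3 submatrix of O formed by rows 1, 2, 3: [[-3, -2, -2], [3, -2, 3], [-9, 4, -1]]. Its determinant is (-3)·((-2)·(-1) - 3·4) - (-2)·(3·(-1) - 3·(-9)) + (-2)·(3·4 - (-2)·(-9)) = (-3)·(-10) - (-2)·24 + (-2)·(-6) = 90 ≠ 0.
So rank(O) ≥ 3; since O has 3 columns, rank(O) = 3.
rank(O) = 3 = n, so the pair (A, C) is completely observable.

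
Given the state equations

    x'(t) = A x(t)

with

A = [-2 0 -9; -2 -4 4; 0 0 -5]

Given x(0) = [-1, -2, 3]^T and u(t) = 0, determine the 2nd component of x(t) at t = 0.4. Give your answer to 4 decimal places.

1.6712

det(sI - A) = s^3 - (tr A)s^2 + (M11 + M22 + M33)s - det A, where Mii is the 2×2 principal minor of A obtained by deleting row i and column i.
tr A = (-2) + (-4) + (-5) = -11; M11 = (-4)·(-5) - 4·0 = 20 - 0 = 20; M22 = (-2)·(-5) - (-9)·0 = 10 - 0 = 10; M33 = (-2)·(-4) - 0·(-2) = 8 - 0 = 8; sum of minors = 38.
det A = (-2)·((-4)·(-5) - 4·0) - 0·((-2)·(-5) - 4·0) + (-9)·((-2)·0 - (-4)·0) = (-2)·20 - 0·10 + (-9)·0 = -40.
So p(s) = det(sI - A) = s^3 + 11s^2 + 38s + 40.
Rational-root test: any integer root divides 40. Testing small divisors, s = -2 works: p(-2) = -8 + 44 + (-76) + 40 = 0, so (s + 2) is a factor.
Dividing, p(s) = (s + 2)(s^2 + 9s + 20).
Factor s^2 + 9s + 20: two numbers with sum -9 and product 20 are -4 and -5, so s^2 + 9s + 20 = (s + 4)(s + 5).
Hence p(s) = (s + 2) (s + 4) (s + 5), with roots -5, -4, -2.
The eigenvalues -5, -4, -2 are distinct and real, so A is diagonalisable and x(t) = e^{At} x(0) = V diag(e^{λ_i t}) V^{-1} x(0), where the columns of V are the eigenvectors.
λ = -5: A - (-5)I = [[3, 0, -9], [-2, 1, 4], [0, 0, 0]]. v must be orthogonal to every row; (row 1) × (row 2) = [9, 6, 3], so take v_1 = [3, 2, 1]^T.
λ = -4: A - (-4)I = [[2, 0, -9], [-2, 0, 4], [0, 0, -1]]. v must be orthogonal to every row; (row 1) × (row 2) = [0, 10, 0], so take v_2 = [0, 1, 0]^T.
λ = -2: A - (-2)I = [[0, 0, -9], [-2, -2, 4], [0, 0, -3]]. v must be orthogonal to every row; (row 1) × (row 2) = [-18, 18, 0], so take v_3 = [-1, 1, 0]^T.
V = [v_1 v_2 v_3] = [[3, 0, -1], [2, 1, 1], [1, 0, 0]] has det V = 1, so V^{-1} = adj(V)/det V = [[0, 0, 1], [1, 1, -5], [-1, 0, 3]].
Modal coordinates z(0) = V^{-1} x(0): 0·(-1) + 0·(-2) + 1·3 = 3; 1·(-1) + 1·(-2) + (-5)·3 = -18; (-1)·(-1) + 0·(-2) + 3·3 = 10; so z(0) = [3, -18, 10]^T.
x_2(t) = Σ_i (v_i)_2 · z_i(0) · e^{λ_i t} (row 2 of V times the modal terms).
x_2(0.4) = 2·3·e^{-5·0.4} + 1·(-18)·e^{-4·0.4} + 1·10·e^{-2·0.4} = 6·0.135335 + (-18)·0.201897 + 10·0.449329 = 1.6712.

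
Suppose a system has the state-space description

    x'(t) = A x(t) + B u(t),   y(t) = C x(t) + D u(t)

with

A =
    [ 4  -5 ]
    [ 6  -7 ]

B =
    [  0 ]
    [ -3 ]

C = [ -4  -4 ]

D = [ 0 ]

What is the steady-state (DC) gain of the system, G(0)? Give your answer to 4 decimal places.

-54.0000

G(0) = C(-A)^{-1}B + D = -C A^{-1} B + D.
det A = 2, so A^{-1} = (1/2)·adj(A) = [[-7/2, 5/2], [-3, 2]]
A^{-1} B = [-15/2, -6]^T
C A^{-1} B = 54
G(0) = D - C A^{-1} B = 0 - (54) = -54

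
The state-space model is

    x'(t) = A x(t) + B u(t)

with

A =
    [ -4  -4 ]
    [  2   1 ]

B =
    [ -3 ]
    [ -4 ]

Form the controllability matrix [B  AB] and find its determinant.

AB = [[28], [-10]]
Controllability matrix C = [B  AB] = [[-3, 28], [-4, -10]]
det(C) = (-3)·(-10) - 28·(-4) = 30 - (-112) = 142
Since det(C) ≠ 0, rank(C) = 2 and the system is completely controllable.

142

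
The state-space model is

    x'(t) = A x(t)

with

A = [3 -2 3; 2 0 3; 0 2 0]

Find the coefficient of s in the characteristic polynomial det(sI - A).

-2

Expand det(sI - A) for the 3×3 matrix.
p(s) = s^3 - 3s^2 - 2s + 6.
(Check: constant term = det(-A) = (-1)^3 det A = 6; coefficient of s^2 = -tr A = -3.)
The coefficient of s is -2.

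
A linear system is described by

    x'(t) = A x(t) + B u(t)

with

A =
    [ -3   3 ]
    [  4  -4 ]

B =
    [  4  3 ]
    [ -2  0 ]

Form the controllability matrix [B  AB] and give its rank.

2

AB = [[-18, -9], [24, 12]]
Controllability matrix C = [B  AB] = [[4, 3, -18, -9], [-2, 0, 24, 12]]
Take the 2×2 submatrix of C formed by columns 1, 2: [[4, 3], [-2, 0]]. Its determinant is 4·0 - 3·(-2) = 0 - (-6) = 6 ≠ 0.
So rank(C) ≥ 2; since C has 2 rows, rank(C) = 2.
rank(C) = 2 = n, so the pair (A, B) is completely controllable.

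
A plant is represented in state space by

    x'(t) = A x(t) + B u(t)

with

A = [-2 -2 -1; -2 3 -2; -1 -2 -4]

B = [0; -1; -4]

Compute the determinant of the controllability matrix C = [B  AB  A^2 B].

184

AB = [[6], [5], [18]]
A^2B = [[-40], [-33], [-88]]
Controllability matrix C = [B  AB  A^2B] = [[0, 6, -40], [-1, 5, -33], [-4, 18, -88]]
Expanding along the first row, det(C) = 0·(5·(-88) - (-33)·18) - 6·((-1)·(-88) - (-33)·(-4)) + (-40)·((-1)·18 - 5·(-4)) = 0·154 - 6·(-44) + (-40)·2 = 184
Since det(C) ≠ 0, rank(C) = 3 and the system is completely controllable.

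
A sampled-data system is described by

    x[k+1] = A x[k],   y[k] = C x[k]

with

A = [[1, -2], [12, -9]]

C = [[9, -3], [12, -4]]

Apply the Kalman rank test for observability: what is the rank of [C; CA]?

CA = [[-27, 9], [-36, 12]]
Observability matrix O = [C; CA] = [[9, -3], [12, -4], [-27, 9], [-36, 12]]
Every row of O is a scalar multiple of row 1 = [9, -3] (multipliers 1, 4/3, -3, -4), so the rows span a one-dimensional space.
O ≠ 0, hence rank(O) = 1.
rank(O) = 1 < n = 2, so the pair (A, C) is not completely observable.

1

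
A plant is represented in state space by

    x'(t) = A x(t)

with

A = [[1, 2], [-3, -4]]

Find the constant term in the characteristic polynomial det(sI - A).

2

For a 2×2 matrix, det(sI - A) = s^2 - (tr A)s + det A.
tr A = -3, det A = 2.
So p(s) = s^2 + 3s + 2.
The constant term is 2.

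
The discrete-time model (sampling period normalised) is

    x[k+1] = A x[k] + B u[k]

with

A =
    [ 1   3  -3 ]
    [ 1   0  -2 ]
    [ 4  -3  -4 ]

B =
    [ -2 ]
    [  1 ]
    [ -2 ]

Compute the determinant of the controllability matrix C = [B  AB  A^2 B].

AB = [[7], [2], [-3]]
A^2B = [[22], [13], [34]]
Controllability matrix C = [B  AB  A^2B] = [[-2, 7, 22], [1, 2, 13], [-2, -3, 34]]
Expanding along the first row, det(C) = (-2)·(2·34 - 13·(-3)) - 7·(1·34 - 13·(-2)) + 22·(1·(-3) - 2·(-2)) = (-2)·107 - 7·60 + 22·1 = -612
Since det(C) ≠ 0, rank(C) = 3 and the system is completely controllable.

-612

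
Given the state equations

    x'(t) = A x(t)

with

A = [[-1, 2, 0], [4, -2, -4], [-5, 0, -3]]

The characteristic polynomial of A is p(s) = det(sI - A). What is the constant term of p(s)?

-58

Expand det(sI - A) for the 3×3 matrix.
p(s) = s^3 + 6s^2 + 3s - 58.
(Check: constant term = det(-A) = (-1)^3 det A = -58; coefficient of s^2 = -tr A = 6.)
The constant term is -58.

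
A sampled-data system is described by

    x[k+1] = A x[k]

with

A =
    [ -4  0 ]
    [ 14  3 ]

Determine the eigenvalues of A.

det(zI - A) = z^2 - (tr A)z + det A, with tr A = (-4) + 3 = -1 and det A = (-4)·3 - 0·14 = -12 - 0 = -12.
So p(z) = det(zI - A) = z^2 + z - 12.
Factor z^2 + z - 12: two numbers with sum -1 and product -12 are 3 and -4, so z^2 + z - 12 = (z - 3)(z + 4).
Hence p(z) = (z - 3) (z + 4), with roots -4, 3.

-4, 3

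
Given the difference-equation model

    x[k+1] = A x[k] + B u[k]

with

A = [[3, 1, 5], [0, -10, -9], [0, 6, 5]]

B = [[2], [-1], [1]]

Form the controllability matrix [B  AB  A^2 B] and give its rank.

AB = [[10], [1], [-1]]
A^2B = [[26], [-1], [1]]
Controllability matrix C = [B  AB  A^2B] = [[2, 10, 26], [-1, 1, -1], [1, -1, 1]]
The rows r1, r2, r3 of C are linearly dependent: r2 + r3 = 0 (check each entry), so rank(C) ≤ 2.
The 2×2 minor from rows 1, 2, columns 1, 2 is 2·1 - 10·(-1) = 2 - (-10) = 12 ≠ 0, so rank(C) = 2.
rank(C) = 2 < n = 3, so the pair (A, B) is not completely controllable.

2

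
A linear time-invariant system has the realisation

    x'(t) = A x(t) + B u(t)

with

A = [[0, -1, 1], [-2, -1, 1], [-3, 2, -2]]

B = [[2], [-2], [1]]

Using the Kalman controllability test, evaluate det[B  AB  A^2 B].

AB = [[3], [-1], [-12]]
A^2B = [[-11], [-17], [13]]
Controllability matrix C = [B  AB  A^2B] = [[2, 3, -11], [-2, -1, -17], [1, -12, 13]]
Expanding along the first row, det(C) = 2·((-1)·13 - (-17)·(-12)) - 3·((-2)·13 - (-17)·1) + (-11)·((-2)·(-12) - (-1)·1) = 2·(-217) - 3·(-9) + (-11)·25 = -682
Since det(C) ≠ 0, rank(C) = 3 and the system is completely controllable.

-682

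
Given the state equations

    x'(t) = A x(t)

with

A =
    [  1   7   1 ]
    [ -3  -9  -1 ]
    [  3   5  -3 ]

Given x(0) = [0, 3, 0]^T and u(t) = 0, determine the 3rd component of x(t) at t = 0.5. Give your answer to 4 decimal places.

det(sI - A) = s^3 - (tr A)s^2 + (M11 + M22 + M33)s - det A, where Mii is the 2×2 principal minor of A obtained by deleting row i and column i.
tr A = 1 + (-9) + (-3) = -11; M11 = (-9)·(-3) - (-1)·5 = 27 - (-5) = 32; M22 = 1·(-3) - 1·3 = -3 - 3 = -6; M33 = 1·(-9) - 7·(-3) = -9 - (-21) = 12; sum of minors = 38.
det A = 1·((-9)·(-3) - (-1)·5) - 7·((-3)·(-3) - (-1)·3) + 1·((-3)·5 - (-9)·3) = 1·32 - 7·12 + 1·12 = -40.
So p(s) = det(sI - A) = s^3 + 11s^2 + 38s + 40.
Rational-root test: any integer root divides 40. Testing small divisors, s = -2 works: p(-2) = -8 + 44 + (-76) + 40 = 0, so (s + 2) is a factor.
Dividing, p(s) = (s + 2)(s^2 + 9s + 20).
Factor s^2 + 9s + 20: two numbers with sum -9 and product 20 are -4 and -5, so s^2 + 9s + 20 = (s + 4)(s + 5).
Hence p(s) = (s + 2) (s + 4) (s + 5), with roots -5, -4, -2.
The eigenvalues -5, -4, -2 are distinct and real, so A is diagonalisable and x(t) = e^{At} x(0) = V diag(e^{λ_i t}) V^{-1} x(0), where the columns of V are the eigenvectors.
λ = -5: A - (-5)I = [[6, 7, 1], [-3, -4, -1], [3, 5, 2]]. v must be orthogonal to every row; (row 1) × (row 2) = [-3, 3, -3], so take v_1 = [-1, 1, -1]^T.
λ = -4: A - (-4)I = [[5, 7, 1], [-3, -5, -1], [3, 5, 1]]. v must be orthogonal to every row; (row 1) × (row 2) = [-2, 2, -4], so take v_2 = [-1, 1, -2]^T.
λ = -2: A - (-2)I = [[3, 7, 1], [-3, -7, -1], [3, 5, -1]]. v must be orthogonal to every row; (row 1) × (row 3) = [-12, 6, -6], so take v_3 = [-2, 1, -1]^T.
V = [v_1 v_2 v_3] = [[-1, -1, -2], [1, 1, 1], [-1, -2, -1]] has det V = 1, so V^{-1} = adj(V)/det V = [[1, 3, 1], [0, -1, -1], [-1, -1, 0]].
Modal coordinates z(0) = V^{-1} x(0): 1·0 + 3·3 + 1·0 = 9; 0·0 + (-1)·3 + (-1)·0 = -3; (-1)·0 + (-1)·3 + 0·0 = -3; so z(0) = [9, -3, -3]^T.
x_3(t) = Σ_i (v_i)_3 · z_i(0) · e^{λ_i t} (row 3 of V times the modal terms).
x_3(0.5) = (-1)·9·e^{-5·0.5} + (-2)·(-3)·e^{-4·0.5} + (-1)·(-3)·e^{-2·0.5} = (-9)·0.082085 + 6·0.135335 + 3·0.367879 = 1.1769.

1.1769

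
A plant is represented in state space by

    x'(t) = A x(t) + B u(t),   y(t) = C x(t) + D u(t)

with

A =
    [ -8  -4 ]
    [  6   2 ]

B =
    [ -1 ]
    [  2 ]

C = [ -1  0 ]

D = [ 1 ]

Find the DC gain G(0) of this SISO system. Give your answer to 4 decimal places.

1.7500

G(0) = C(-A)^{-1}B + D = -C A^{-1} B + D.
det A = 8, so A^{-1} = (1/8)·adj(A) = [[1/4, 1/2], [-3/4, -1]]
A^{-1} B = [3/4, -5/4]^T
C A^{-1} B = -3/4
G(0) = D - C A^{-1} B = 1 - (-3/4) = 7/4 ≈ 1.7500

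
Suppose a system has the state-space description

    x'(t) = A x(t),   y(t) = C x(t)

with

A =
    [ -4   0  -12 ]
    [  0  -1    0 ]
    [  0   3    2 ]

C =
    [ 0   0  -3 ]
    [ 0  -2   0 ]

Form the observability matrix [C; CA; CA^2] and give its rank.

CA = [[0, -9, -6], [0, 2, 0]]
CA^2 = [[0, -9, -12], [0, -2, 0]]
Observability matrix O = [C; CA; CA^2] = [[0, 0, -3], [0, -2, 0], [0, -9, -6], [0, 2, 0], [0, -9, -12], [0, -2, 0]]
Column 1 of O is identically zero, so rank(O) ≤ 2.
The 2×2 minor from rows 1, 2, columns 2, 3 is 0·0 - (-3)·(-2) = 0 - 6 = -6 ≠ 0, so rank(O) = 2.
rank(O) = 2 < n = 3, so the pair (A, C) is not completely observable.

2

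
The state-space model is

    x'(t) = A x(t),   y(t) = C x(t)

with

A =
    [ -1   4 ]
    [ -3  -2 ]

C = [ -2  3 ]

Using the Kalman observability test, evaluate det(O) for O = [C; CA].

49

CA = [[-7, -14]]
Observability matrix O = [C; CA] = [[-2, 3], [-7, -14]]
det(O) = (-2)·(-14) - 3·(-7) = 28 - (-21) = 49
Since det(O) ≠ 0, rank(O) = 2 and the system is completely observable.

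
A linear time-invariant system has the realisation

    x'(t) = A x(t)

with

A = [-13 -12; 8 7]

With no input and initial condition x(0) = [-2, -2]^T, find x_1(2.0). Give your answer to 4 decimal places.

1.3528

det(sI - A) = s^2 - (tr A)s + det A, with tr A = (-13) + 7 = -6 and det A = (-13)·7 - (-12)·8 = -91 - (-96) = 5.
So p(s) = det(sI - A) = s^2 + 6s + 5.
Factor s^2 + 6s + 5: two numbers with sum -6 and product 5 are -1 and -5, so s^2 + 6s + 5 = (s + 1)(s + 5).
Hence p(s) = (s + 1) (s + 5), with roots -5, -1.
The eigenvalues -5, -1 are distinct and real, so A is diagonalisable and x(t) = e^{At} x(0) = V diag(e^{λ_i t}) V^{-1} x(0), where the columns of V are the eigenvectors.
λ = -5: A - (-5)I = [[-8, -12], [8, 12]]. Row 1 gives (-8)·v1 + (-12)·v2 = 0, so take v_1 = [3, -2]^T.
λ = -1: A - (-1)I = [[-12, -12], [8, 8]]. Row 1 gives (-12)·v1 + (-12)·v2 = 0, so take v_2 = [1, -1]^T.
V = [v_1 v_2] = [[3, 1], [-2, -1]] has det V = -1, so V^{-1} = adj(V)/det V = [[1, 1], [-2, -3]].
Modal coordinates z(0) = V^{-1} x(0): 1·(-2) + 1·(-2) = -4; (-2)·(-2) + (-3)·(-2) = 10; so z(0) = [-4, 10]^T.
x_1(t) = Σ_i (v_i)_1 · z_i(0) · e^{λ_i t} (row 1 of V times the modal terms).
x_1(2.0) = 3·(-4)·e^{-5·2.0} + 1·10·e^{-1·2.0} = (-12)·0.000045 + 10·0.135335 = 1.3528.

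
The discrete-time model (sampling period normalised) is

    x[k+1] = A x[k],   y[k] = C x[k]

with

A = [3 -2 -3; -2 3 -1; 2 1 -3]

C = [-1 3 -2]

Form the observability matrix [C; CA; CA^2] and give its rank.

3

CA = [[-13, 9, 6]]
CA^2 = [[-45, 59, 12]]
Observability matrix O = [C; CA; CA^2] = [[-1, 3, -2], [-13, 9, 6], [-45, 59, 12]]
det(O) = (-1)·(9·12 - 6·59) - 3·((-13)·12 - 6·(-45)) + (-2)·((-13)·59 - 9·(-45)) = (-1)·(-246) - 3·114 + (-2)·(-362) = 628 ≠ 0, so rank(O) = 3.
rank(O) = 3 = n, so the pair (A, C) is completely observable.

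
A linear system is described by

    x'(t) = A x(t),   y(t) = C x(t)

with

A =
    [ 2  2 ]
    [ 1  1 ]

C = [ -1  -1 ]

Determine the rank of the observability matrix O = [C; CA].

CA = [[-3, -3]]
Observability matrix O = [C; CA] = [[-1, -1], [-3, -3]]
Every row of O is a scalar multiple of row 1 = [-1, -1] (multipliers 1, 3), so the rows span a one-dimensional space.
O ≠ 0, hence rank(O) = 1.
rank(O) = 1 < n = 2, so the pair (A, C) is not completely observable.

1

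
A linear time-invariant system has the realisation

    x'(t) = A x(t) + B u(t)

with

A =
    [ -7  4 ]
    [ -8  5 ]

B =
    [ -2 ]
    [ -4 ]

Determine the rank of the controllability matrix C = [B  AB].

1

AB = [[-2], [-4]]
Controllability matrix C = [B  AB] = [[-2, -2], [-4, -4]]
Every column of C is a scalar multiple of column 1 = [-2, -4] (multipliers 1, 1), so the columns span a one-dimensional space.
C ≠ 0, hence rank(C) = 1.
rank(C) = 1 < n = 2, so the pair (A, B) is not completely controllable.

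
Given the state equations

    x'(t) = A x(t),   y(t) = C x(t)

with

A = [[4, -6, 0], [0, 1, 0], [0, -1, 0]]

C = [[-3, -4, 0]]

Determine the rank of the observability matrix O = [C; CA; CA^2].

CA = [[-12, 14, 0]]
CA^2 = [[-48, 86, 0]]
Observability matrix O = [C; CA; CA^2] = [[-3, -4, 0], [-12, 14, 0], [-48, 86, 0]]
Column 3 of O is identically zero, so rank(O) ≤ 2.
The 2×2 minor from rows 1, 2, columns 1, 2 is (-3)·14 - (-4)·(-12) = -42 - 48 = -90 ≠ 0, so rank(O) = 2.
rank(O) = 2 < n = 3, so the pair (A, C) is not completely observable.

2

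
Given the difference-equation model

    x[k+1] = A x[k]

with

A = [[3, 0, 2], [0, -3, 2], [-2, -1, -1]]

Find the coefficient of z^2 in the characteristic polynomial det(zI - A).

Expand det(zI - A) for the 3×3 matrix.
p(z) = z^3 + z^2 - 3z - 3.
(Check: constant term = det(-A) = (-1)^3 det A = -3; coefficient of z^2 = -tr A = 1.)
The coefficient of z^2 is 1.

1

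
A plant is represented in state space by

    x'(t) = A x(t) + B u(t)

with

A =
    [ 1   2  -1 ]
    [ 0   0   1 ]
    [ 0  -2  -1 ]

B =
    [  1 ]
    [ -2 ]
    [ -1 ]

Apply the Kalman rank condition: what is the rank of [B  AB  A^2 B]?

AB = [[-2], [-1], [5]]
A^2B = [[-9], [5], [-3]]
Controllability matrix C = [B  AB  A^2B] = [[1, -2, -9], [-2, -1, 5], [-1, 5, -3]]
det(C) = 1·((-1)·(-3) - 5·5) - (-2)·((-2)·(-3) - 5·(-1)) + (-9)·((-2)·5 - (-1)·(-1)) = 1·(-22) - (-2)·11 + (-9)·(-11) = 99 ≠ 0, so rank(C) = 3.
rank(C) = 3 = n, so the pair (A, B) is completely controllable.

3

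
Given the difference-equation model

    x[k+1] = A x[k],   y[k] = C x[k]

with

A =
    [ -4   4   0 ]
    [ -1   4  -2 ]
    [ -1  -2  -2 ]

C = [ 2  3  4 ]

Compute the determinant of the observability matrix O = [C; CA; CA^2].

CA = [[-15, 12, -14]]
CA^2 = [[62, 16, 4]]
Observability matrix O = [C; CA; CA^2] = [[2, 3, 4], [-15, 12, -14], [62, 16, 4]]
Expanding along the first row, det(O) = 2·(12·4 - (-14)·16) - 3·((-15)·4 - (-14)·62) + 4·((-15)·16 - 12·62) = 2·272 - 3·808 + 4·(-984) = -5816
Since det(O) ≠ 0, rank(O) = 3 and the system is completely observable.

-5816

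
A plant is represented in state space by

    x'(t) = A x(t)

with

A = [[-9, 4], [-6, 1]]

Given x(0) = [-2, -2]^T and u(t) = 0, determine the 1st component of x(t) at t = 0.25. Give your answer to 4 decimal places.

-0.5730

det(sI - A) = s^2 - (tr A)s + det A, with tr A = (-9) + 1 = -8 and det A = (-9)·1 - 4·(-6) = -9 - (-24) = 15.
So p(s) = det(sI - A) = s^2 + 8s + 15.
Factor s^2 + 8s + 15: two numbers with sum -8 and product 15 are -3 and -5, so s^2 + 8s + 15 = (s + 3)(s + 5).
Hence p(s) = (s + 3) (s + 5), with roots -5, -3.
The eigenvalues -5, -3 are distinct and real, so A is diagonalisable and x(t) = e^{At} x(0) = V diag(e^{λ_i t}) V^{-1} x(0), where the columns of V are the eigenvectors.
λ = -5: A - (-5)I = [[-4, 4], [-6, 6]]. Row 1 gives (-4)·v1 + 4·v2 = 0, so take v_1 = [-1, -1]^T.
λ = -3: A - (-3)I = [[-6, 4], [-6, 4]]. Row 1 gives (-6)·v1 + 4·v2 = 0, so take v_2 = [-2, -3]^T.
V = [v_1 v_2] = [[-1, -2], [-1, -3]] has det V = 1, so V^{-1} = adj(V)/det V = [[-3, 2], [1, -1]].
Modal coordinates z(0) = V^{-1} x(0): (-3)·(-2) + 2·(-2) = 2; 1·(-2) + (-1)·(-2) = 0; so z(0) = [2, 0]^T.
x_1(t) = Σ_i (v_i)_1 · z_i(0) · e^{λ_i t} (row 1 of V times the modal terms).
x_1(0.25) = (-1)·2·e^{-5·0.25} + (-2)·0·e^{-3·0.25} = (-2)·0.286505 + 0·0.472367 = -0.5730.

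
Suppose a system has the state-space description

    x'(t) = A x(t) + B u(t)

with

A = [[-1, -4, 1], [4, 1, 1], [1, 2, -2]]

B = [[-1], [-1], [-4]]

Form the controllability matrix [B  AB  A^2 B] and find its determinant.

AB = [[1], [-9], [5]]
A^2B = [[40], [0], [-27]]
Controllability matrix C = [B  AB  A^2B] = [[-1, 1, 40], [-1, -9, 0], [-4, 5, -27]]
Expanding along the first row, det(C) = (-1)·((-9)·(-27) - 0·5) - 1·((-1)·(-27) - 0·(-4)) + 40·((-1)·5 - (-9)·(-4)) = (-1)·243 - 1·27 + 40·(-41) = -1910
Since det(C) ≠ 0, rank(C) = 3 and the system is completely controllable.

-1910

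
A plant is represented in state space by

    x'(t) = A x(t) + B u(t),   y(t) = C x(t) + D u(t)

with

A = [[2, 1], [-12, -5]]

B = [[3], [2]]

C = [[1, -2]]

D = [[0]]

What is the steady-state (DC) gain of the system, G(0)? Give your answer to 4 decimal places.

G(0) = C(-A)^{-1}B + D = -C A^{-1} B + D.
det A = 2, so A^{-1} = (1/2)·adj(A) = [[-5/2, -1/2], [6, 1]]
A^{-1} B = [-17/2, 20]^T
C A^{-1} B = -97/2
G(0) = D - C A^{-1} B = 0 - (-97/2) = 97/2 ≈ 48.5000

48.5000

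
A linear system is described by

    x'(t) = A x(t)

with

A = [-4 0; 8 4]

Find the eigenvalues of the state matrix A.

det(sI - A) = s^2 - (tr A)s + det A, with tr A = (-4) + 4 = 0 and det A = (-4)·4 - 0·8 = -16 - 0 = -16.
So p(s) = det(sI - A) = s^2 - 16.
Factor s^2 - 16: two numbers with sum 0 and product -16 are 4 and -4, so s^2 - 16 = (s - 4)(s + 4).
Hence p(s) = (s - 4) (s + 4), with roots -4, 4.
At least one eigenvalue has non-negative real part, so the system is not asymptotically stable.

-4, 4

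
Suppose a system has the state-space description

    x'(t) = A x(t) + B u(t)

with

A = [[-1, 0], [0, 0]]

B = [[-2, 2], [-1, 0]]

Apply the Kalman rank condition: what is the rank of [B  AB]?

AB = [[2, -2], [0, 0]]
Controllability matrix C = [B  AB] = [[-2, 2, 2, -2], [-1, 0, 0, 0]]
Take the 2×2 submatrix of C formed by columns 1, 2: [[-2, 2], [-1, 0]]. Its determinant is (-2)·0 - 2·(-1) = 0 - (-2) = 2 ≠ 0.
So rank(C) ≥ 2; since C has 2 rows, rank(C) = 2.
rank(C) = 2 = n, so the pair (A, B) is completely controllable.

2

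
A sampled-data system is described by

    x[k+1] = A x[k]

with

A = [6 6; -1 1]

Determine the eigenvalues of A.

det(zI - A) = z^2 - (tr A)z + det A, with tr A = 6 + 1 = 7 and det A = 6·1 - 6·(-1) = 6 - (-6) = 12.
So p(z) = det(zI - A) = z^2 - 7z + 12.
Factor z^2 - 7z + 12: two numbers with sum 7 and product 12 are 4 and 3, so z^2 - 7z + 12 = (z - 4)(z - 3).
Hence p(z) = (z - 4) (z - 3), with roots 3, 4.

3, 4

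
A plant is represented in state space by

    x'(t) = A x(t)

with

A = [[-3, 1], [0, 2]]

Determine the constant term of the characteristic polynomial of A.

For a 2×2 matrix, det(sI - A) = s^2 - (tr A)s + det A.
tr A = -1, det A = -6.
So p(s) = s^2 + s - 6.
The constant term is -6.

-6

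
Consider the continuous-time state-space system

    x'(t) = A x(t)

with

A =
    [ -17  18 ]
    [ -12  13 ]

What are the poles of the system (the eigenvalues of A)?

-5, 1

det(sI - A) = s^2 - (tr A)s + det A, with tr A = (-17) + 13 = -4 and det A = (-17)·13 - 18·(-12) = -221 - (-216) = -5.
So p(s) = det(sI - A) = s^2 + 4s - 5.
Factor s^2 + 4s - 5: two numbers with sum -4 and product -5 are 1 and -5, so s^2 + 4s - 5 = (s - 1)(s + 5).
Hence p(s) = (s - 1) (s + 5), with roots -5, 1.
At least one eigenvalue has non-negative real part, so the system is not asymptotically stable.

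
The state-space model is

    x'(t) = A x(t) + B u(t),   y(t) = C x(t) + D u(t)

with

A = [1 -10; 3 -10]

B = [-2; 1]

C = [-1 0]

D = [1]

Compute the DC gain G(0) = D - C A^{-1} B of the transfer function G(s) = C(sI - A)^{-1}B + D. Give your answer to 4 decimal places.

G(0) = C(-A)^{-1}B + D = -C A^{-1} B + D.
det A = 20, so A^{-1} = (1/20)·adj(A) = [[-1/2, 1/2], [-3/20, 1/20]]
A^{-1} B = [3/2, 7/20]^T
C A^{-1} B = -3/2
G(0) = D - C A^{-1} B = 1 - (-3/2) = 5/2 ≈ 2.5000

2.5000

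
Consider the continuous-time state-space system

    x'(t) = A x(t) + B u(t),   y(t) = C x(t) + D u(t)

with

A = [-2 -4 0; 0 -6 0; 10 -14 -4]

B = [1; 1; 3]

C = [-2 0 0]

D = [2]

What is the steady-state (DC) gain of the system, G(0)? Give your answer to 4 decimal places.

1.6667

G(0) = C(-A)^{-1}B + D = -C A^{-1} B + D.
det A = -48, so A^{-1} = (1/-48)·adj(A) = [[-1/2, 1/3, 0], [0, -1/6, 0], [-5/4, 17/12, -1/4]]
A^{-1} B = [-1/6, -1/6, -7/12]^T
C A^{-1} B = 1/3
G(0) = D - C A^{-1} B = 2 - (1/3) = 5/3 ≈ 1.6667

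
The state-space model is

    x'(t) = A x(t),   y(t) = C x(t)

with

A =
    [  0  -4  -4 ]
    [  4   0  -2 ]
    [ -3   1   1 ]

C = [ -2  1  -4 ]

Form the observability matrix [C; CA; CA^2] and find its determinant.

CA = [[16, 4, 2]]
CA^2 = [[10, -62, -70]]
Observability matrix O = [C; CA; CA^2] = [[-2, 1, -4], [16, 4, 2], [10, -62, -70]]
Expanding along the first row, det(O) = (-2)·(4·(-70) - 2·(-62)) - 1·(16·(-70) - 2·10) + (-4)·(16·(-62) - 4·10) = (-2)·(-156) - 1·(-1140) + (-4)·(-1032) = 5580
Since det(O) ≠ 0, rank(O) = 3 and the system is completely observable.

5580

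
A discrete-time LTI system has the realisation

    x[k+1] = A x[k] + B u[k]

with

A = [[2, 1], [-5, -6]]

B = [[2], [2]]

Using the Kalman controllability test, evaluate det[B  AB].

AB = [[6], [-22]]
Controllability matrix C = [B  AB] = [[2, 6], [2, -22]]
det(C) = 2·(-22) - 6·2 = -44 - 12 = -56
Since det(C) ≠ 0, rank(C) = 2 and the system is completely controllable.

-56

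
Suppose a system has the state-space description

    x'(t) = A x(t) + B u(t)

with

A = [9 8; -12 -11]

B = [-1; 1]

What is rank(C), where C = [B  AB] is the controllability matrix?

1

AB = [[-1], [1]]
Controllability matrix C = [B  AB] = [[-1, -1], [1, 1]]
Every column of C is a scalar multiple of column 1 = [-1, 1] (multipliers 1, 1), so the columns span a one-dimensional space.
C ≠ 0, hence rank(C) = 1.
rank(C) = 1 < n = 2, so the pair (A, B) is not completely controllable.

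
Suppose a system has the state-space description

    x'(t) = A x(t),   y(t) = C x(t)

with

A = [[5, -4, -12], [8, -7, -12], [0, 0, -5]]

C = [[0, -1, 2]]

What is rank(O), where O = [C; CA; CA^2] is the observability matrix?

2

CA = [[-8, 7, 2]]
CA^2 = [[16, -17, 2]]
Observability matrix O = [C; CA; CA^2] = [[0, -1, 2], [-8, 7, 2], [16, -17, 2]]
The columns c1, c2, c3 of O are linearly dependent: 2·c1 + 2·c2 + c3 = 0 (check each entry), so rank(O) ≤ 2.
The 2×2 minor from rows 1, 2, columns 1, 2 is 0·7 - (-1)·(-8) = 0 - 8 = -8 ≠ 0, so rank(O) = 2.
rank(O) = 2 < n = 3, so the pair (A, C) is not completely observable.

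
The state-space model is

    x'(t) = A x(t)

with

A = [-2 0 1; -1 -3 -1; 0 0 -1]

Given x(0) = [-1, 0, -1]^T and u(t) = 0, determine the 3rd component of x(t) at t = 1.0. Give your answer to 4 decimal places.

det(sI - A) = s^3 - (tr A)s^2 + (M11 + M22 + M33)s - det A, where Mii is the 2×2 principal minor of A obtained by deleting row i and column i.
tr A = (-2) + (-3) + (-1) = -6; M11 = (-3)·(-1) - (-1)·0 = 3 - 0 = 3; M22 = (-2)·(-1) - 1·0 = 2 - 0 = 2; M33 = (-2)·(-3) - 0·(-1) = 6 - 0 = 6; sum of minors = 11.
det A = (-2)·((-3)·(-1) - (-1)·0) - 0·((-1)·(-1) - (-1)·0) + 1·((-1)·0 - (-3)·0) = (-2)·3 - 0·1 + 1·0 = -6.
So p(s) = det(sI - A) = s^3 + 6s^2 + 11s + 6.
Rational-root test: any integer root divides 6. Testing small divisors, s = -1 works: p(-1) = -1 + 6 + (-11) + 6 = 0, so (s + 1) is a factor.
Dividing, p(s) = (s + 1)(s^2 + 5s + 6).
Factor s^2 + 5s + 6: two numbers with sum -5 and product 6 are -2 and -3, so s^2 + 5s + 6 = (s + 2)(s + 3).
Hence p(s) = (s + 1) (s + 2) (s + 3), with roots -3, -2, -1.
The eigenvalues -3, -2, -1 are distinct and real, so A is diagonalisable and x(t) = e^{At} x(0) = V diag(e^{λ_i t}) V^{-1} x(0), where the columns of V are the eigenvectors.
λ = -3: A - (-3)I = [[1, 0, 1], [-1, 0, -1], [0, 0, 2]]. v must be orthogonal to every row; (row 1) × (row 3) = [0, -2, 0], so take v_1 = [0, 1, 0]^T.
λ = -2: A - (-2)I = [[0, 0, 1], [-1, -1, -1], [0, 0, 1]]. v must be orthogonal to every row; (row 1) × (row 2) = [1, -1, 0], so take v_2 = [1, -1, 0]^T.
λ = -1: A - (-1)I = [[-1, 0, 1], [-1, -2, -1], [0, 0, 0]]. v must be orthogonal to every row; (row 1) × (row 2) = [2, -2, 2], so take v_3 = [1, -1, 1]^T.
V = [v_1 v_2 v_3] = [[0, 1, 1], [1, -1, -1], [0, 0, 1]] has det V = -1, so V^{-1} = adj(V)/det V = [[1, 1, 0], [1, 0, -1], [0, 0, 1]].
Modal coordinates z(0) = V^{-1} x(0): 1·(-1) + 1·0 + 0·(-1) = -1; 1·(-1) + 0·0 + (-1)·(-1) = 0; 0·(-1) + 0·0 + 1·(-1) = -1; so z(0) = [-1, 0, -1]^T.
x_3(t) = Σ_i (v_i)_3 · z_i(0) · e^{λ_i t} (row 3 of V times the modal terms).
x_3(1.0) = 0·(-1)·e^{-3·1.0} + 0·0·e^{-2·1.0} + 1·(-1)·e^{-1·1.0} = 0·0.049787 + 0·0.135335 + (-1)·0.367879 = -0.3679.

-0.3679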